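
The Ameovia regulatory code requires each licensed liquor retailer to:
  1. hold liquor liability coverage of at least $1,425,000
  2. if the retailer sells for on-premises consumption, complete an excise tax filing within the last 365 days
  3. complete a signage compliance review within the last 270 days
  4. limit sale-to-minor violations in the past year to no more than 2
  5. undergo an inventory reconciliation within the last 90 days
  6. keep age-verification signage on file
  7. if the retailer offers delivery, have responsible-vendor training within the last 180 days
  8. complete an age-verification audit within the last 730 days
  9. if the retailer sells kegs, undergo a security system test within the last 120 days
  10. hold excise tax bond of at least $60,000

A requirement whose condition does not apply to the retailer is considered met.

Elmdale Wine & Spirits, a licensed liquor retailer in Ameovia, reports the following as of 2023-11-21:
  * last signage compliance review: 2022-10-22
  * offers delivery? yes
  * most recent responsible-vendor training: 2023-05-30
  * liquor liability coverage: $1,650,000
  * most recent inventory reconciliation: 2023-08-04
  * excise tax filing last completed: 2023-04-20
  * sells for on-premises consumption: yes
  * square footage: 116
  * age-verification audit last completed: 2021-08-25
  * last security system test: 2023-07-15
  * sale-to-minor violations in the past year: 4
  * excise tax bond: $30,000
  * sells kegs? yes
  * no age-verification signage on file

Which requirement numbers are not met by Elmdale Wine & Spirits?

3, 4, 5, 6, 8, 9, 10

1. liquor liability coverage $1,650,000 ≥ $1,425,000 → met
2. condition 'sells for on-premises consumption' holds; excise tax filing 215 days ago vs limit 365 → met
3. signage compliance review 395 days ago vs limit 270 → not met
4. sale-to-minor violations in the past year 4 > 2 → not met
5. inventory reconciliation 109 days ago vs limit 90 → not met
6. age-verification signage absent → not met
7. condition 'offers delivery' holds; responsible-vendor training 175 days ago vs limit 180 → met
8. age-verification audit 818 days ago vs limit 730 → not met
9. condition 'sells kegs' holds; security system test 129 days ago vs limit 120 → not met
10. excise tax bond $30,000 < $60,000 → not met
Not met: 3, 4, 5, 6, 8, 9, 10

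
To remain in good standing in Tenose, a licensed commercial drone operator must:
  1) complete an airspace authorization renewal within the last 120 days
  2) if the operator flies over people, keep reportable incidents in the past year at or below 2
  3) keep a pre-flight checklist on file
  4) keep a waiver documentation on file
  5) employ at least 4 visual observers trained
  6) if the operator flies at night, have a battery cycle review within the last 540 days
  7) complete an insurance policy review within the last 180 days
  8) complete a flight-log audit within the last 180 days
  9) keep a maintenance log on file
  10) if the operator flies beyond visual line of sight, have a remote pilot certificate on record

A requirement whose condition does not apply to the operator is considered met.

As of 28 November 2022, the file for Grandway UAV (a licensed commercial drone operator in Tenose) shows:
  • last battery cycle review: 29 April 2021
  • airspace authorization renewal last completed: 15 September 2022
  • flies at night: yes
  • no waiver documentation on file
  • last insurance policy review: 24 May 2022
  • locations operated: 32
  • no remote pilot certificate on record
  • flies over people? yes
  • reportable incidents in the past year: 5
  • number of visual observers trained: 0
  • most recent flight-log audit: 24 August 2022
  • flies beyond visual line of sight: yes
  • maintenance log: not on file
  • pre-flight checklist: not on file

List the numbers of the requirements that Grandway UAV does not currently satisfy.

1. airspace authorization renewal 74 days ago vs limit 120 → met
2. condition 'flies over people' holds; reportable incidents in the past year 5 > 2 → not met
3. pre-flight checklist absent → not met
4. waiver documentation absent → not met
5. visual observers trained 0 < 4 → not met
6. condition 'flies at night' holds; battery cycle review 578 days ago vs limit 540 → not met
7. insurance policy review 188 days ago vs limit 180 → not met
8. flight-log audit 96 days ago vs limit 180 → met
9. maintenance log absent → not met
10. condition 'flies beyond visual line of sight' holds; remote pilot certificate absent → not met
Not met: 2, 3, 4, 5, 6, 7, 9, 10

2, 3, 4, 5, 6, 7, 9, 10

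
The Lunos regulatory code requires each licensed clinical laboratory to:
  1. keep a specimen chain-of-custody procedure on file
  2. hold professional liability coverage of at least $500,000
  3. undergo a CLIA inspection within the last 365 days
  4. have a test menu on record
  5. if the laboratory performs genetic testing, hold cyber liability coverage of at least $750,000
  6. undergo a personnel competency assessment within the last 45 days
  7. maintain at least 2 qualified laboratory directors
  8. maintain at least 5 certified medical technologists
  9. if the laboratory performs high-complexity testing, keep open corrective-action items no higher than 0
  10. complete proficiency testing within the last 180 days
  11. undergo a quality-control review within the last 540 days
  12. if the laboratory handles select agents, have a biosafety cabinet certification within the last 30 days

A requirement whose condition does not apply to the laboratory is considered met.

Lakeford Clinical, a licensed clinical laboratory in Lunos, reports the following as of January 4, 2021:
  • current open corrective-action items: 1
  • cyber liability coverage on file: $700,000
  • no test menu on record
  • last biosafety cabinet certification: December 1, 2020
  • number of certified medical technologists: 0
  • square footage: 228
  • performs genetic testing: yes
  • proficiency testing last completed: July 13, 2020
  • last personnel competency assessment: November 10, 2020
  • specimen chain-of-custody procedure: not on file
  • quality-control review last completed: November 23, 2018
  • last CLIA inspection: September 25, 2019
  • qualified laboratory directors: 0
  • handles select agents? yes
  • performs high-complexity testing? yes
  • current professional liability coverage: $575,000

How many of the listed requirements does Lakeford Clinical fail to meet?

10

1. specimen chain-of-custody procedure absent → not met
2. professional liability coverage $575,000 ≥ $500,000 → met
3. CLIA inspection 467 days ago vs limit 365 → not met
4. test menu absent → not met
5. condition 'performs genetic testing' holds; cyber liability coverage $700,000 < $750,000 → not met
6. personnel competency assessment 55 days ago vs limit 45 → not met
7. qualified laboratory directors 0 < 2 → not met
8. certified medical technologists 0 < 5 → not met
9. condition 'performs high-complexity testing' holds; open corrective-action items 1 > 0 → not met
10. proficiency testing 175 days ago vs limit 180 → met
11. quality-control review 773 days ago vs limit 540 → not met
12. condition 'handles select agents' holds; biosafety cabinet certification 34 days ago vs limit 30 → not met
Not met: 10 of 12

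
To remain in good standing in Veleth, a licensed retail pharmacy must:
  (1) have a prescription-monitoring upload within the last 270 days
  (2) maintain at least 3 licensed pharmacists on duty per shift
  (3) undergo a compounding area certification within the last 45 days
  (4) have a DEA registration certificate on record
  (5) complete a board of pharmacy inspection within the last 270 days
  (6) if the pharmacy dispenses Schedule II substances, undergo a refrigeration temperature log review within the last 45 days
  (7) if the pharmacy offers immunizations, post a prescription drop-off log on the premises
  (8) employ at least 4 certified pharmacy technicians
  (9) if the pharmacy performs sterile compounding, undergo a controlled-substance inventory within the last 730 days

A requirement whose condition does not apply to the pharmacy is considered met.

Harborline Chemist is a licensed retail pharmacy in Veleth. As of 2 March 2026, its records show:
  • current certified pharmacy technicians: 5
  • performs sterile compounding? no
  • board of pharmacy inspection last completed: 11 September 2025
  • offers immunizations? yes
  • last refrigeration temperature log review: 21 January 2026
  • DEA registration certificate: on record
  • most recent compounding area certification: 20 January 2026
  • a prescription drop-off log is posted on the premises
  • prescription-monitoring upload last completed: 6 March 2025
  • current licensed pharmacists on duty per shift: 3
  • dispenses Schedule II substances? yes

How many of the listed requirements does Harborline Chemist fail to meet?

1. prescription-monitoring upload 361 days ago vs limit 270 → not met
2. licensed pharmacists on duty per shift 3 ≥ 3 → met
3. compounding area certification 41 days ago vs limit 45 → met
4. DEA registration certificate present → met
5. board of pharmacy inspection 172 days ago vs limit 270 → met
6. condition 'dispenses Schedule II substances' holds; refrigeration temperature log review 40 days ago vs limit 45 → met
7. condition 'offers immunizations' holds; prescription drop-off log present → met
8. certified pharmacy technicians 5 ≥ 4 → met
9. condition 'performs sterile compounding' does not hold → requirement n/a → met
Not met: 1 of 9

1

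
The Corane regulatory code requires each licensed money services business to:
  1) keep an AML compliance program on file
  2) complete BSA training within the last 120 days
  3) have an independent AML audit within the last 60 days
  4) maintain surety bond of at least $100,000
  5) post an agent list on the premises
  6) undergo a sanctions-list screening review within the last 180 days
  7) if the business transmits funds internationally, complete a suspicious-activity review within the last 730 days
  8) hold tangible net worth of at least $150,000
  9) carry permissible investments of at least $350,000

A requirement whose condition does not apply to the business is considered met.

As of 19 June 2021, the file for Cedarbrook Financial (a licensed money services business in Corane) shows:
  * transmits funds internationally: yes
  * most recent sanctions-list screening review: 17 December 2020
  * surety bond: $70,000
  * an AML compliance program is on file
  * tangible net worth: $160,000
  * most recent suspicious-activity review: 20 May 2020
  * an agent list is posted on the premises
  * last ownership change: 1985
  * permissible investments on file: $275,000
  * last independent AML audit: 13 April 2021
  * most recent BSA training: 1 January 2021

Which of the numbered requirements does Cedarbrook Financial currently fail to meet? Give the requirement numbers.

1. AML compliance program present → met
2. BSA training 169 days ago vs limit 120 → not met
3. independent AML audit 67 days ago vs limit 60 → not met
4. surety bond $70,000 < $100,000 → not met
5. agent list present → met
6. sanctions-list screening review 184 days ago vs limit 180 → not met
7. condition 'transmits funds internationally' holds; suspicious-activity review 395 days ago vs limit 730 → met
8. tangible net worth $160,000 ≥ $150,000 → met
9. permissible investments $275,000 < $350,000 → not met
Not met: 2, 3, 4, 6, 9

2, 3, 4, 6, 9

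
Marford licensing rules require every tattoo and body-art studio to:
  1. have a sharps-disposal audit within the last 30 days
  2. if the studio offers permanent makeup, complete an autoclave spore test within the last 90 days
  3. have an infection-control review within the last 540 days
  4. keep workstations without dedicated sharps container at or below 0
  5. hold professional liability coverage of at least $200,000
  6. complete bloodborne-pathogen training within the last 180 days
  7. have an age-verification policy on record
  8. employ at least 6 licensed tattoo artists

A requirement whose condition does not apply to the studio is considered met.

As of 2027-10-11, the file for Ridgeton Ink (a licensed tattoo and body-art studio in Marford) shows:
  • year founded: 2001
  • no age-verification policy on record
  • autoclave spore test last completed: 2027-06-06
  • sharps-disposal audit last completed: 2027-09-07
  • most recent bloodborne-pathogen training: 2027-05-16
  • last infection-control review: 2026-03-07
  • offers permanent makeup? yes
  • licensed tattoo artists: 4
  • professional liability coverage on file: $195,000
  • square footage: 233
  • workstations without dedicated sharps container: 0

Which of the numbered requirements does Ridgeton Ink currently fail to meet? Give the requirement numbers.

1, 2, 3, 5, 7, 8

1. sharps-disposal audit 34 days ago vs limit 30 → not met
2. condition 'offers permanent makeup' holds; autoclave spore test 127 days ago vs limit 90 → not met
3. infection-control review 583 days ago vs limit 540 → not met
4. workstations without dedicated sharps container 0 ≤ 0 → met
5. professional liability coverage $195,000 < $200,000 → not met
6. bloodborne-pathogen training 148 days ago vs limit 180 → met
7. age-verification policy absent → not met
8. licensed tattoo artists 4 < 6 → not met
Not met: 1, 2, 3, 5, 7, 8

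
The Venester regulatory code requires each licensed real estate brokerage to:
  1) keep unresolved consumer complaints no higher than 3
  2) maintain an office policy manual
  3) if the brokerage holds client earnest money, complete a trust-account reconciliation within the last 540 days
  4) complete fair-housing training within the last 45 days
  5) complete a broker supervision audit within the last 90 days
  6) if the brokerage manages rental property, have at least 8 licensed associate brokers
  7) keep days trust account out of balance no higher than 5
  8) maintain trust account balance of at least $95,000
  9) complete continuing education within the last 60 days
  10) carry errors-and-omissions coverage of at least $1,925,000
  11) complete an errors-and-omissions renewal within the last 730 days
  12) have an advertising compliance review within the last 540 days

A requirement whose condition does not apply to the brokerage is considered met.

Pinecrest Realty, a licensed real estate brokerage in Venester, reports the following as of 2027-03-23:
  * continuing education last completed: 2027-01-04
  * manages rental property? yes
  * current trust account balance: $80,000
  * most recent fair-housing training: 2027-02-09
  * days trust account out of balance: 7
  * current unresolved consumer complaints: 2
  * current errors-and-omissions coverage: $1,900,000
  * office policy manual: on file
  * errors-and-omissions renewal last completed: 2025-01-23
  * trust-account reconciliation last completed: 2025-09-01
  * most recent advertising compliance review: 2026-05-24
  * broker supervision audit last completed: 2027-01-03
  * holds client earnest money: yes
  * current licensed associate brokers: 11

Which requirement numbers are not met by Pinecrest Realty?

1. unresolved consumer complaints 2 ≤ 3 → met
2. office policy manual present → met
3. condition 'holds client earnest money' holds; trust-account reconciliation 568 days ago vs limit 540 → not met
4. fair-housing training 42 days ago vs limit 45 → met
5. broker supervision audit 79 days ago vs limit 90 → met
6. condition 'manages rental property' holds; licensed associate brokers 11 ≥ 8 → met
7. days trust account out of balance 7 > 5 → not met
8. trust account balance $80,000 < $95,000 → not met
9. continuing education 78 days ago vs limit 60 → not met
10. errors-and-omissions coverage $1,900,000 < $1,925,000 → not met
11. errors-and-omissions renewal 789 days ago vs limit 730 → not met
12. advertising compliance review 303 days ago vs limit 540 → met
Not met: 3, 7, 8, 9, 10, 11

3, 7, 8, 9, 10, 11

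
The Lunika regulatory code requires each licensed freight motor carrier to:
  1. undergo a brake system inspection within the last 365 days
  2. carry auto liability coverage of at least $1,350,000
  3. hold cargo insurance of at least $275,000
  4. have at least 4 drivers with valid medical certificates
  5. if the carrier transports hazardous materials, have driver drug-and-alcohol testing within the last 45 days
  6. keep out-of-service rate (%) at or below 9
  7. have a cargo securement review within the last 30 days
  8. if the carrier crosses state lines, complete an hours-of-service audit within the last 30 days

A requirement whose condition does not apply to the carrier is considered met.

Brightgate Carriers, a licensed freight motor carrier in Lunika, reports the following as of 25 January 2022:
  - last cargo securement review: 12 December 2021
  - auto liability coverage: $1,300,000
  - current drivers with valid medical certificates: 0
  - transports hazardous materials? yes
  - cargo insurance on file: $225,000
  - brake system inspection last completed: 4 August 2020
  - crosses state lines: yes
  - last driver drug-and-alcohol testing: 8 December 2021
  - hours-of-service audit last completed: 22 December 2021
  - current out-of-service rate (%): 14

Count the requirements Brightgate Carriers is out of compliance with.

1. brake system inspection 539 days ago vs limit 365 → not met
2. auto liability coverage $1,300,000 < $1,350,000 → not met
3. cargo insurance $225,000 < $275,000 → not met
4. drivers with valid medical certificates 0 < 4 → not met
5. condition 'transports hazardous materials' holds; driver drug-and-alcohol testing 48 days ago vs limit 45 → not met
6. out-of-service rate (%) 14 > 9 → not met
7. cargo securement review 44 days ago vs limit 30 → not met
8. condition 'crosses state lines' holds; hours-of-service audit 34 days ago vs limit 30 → not met
Not met: 8 of 8

8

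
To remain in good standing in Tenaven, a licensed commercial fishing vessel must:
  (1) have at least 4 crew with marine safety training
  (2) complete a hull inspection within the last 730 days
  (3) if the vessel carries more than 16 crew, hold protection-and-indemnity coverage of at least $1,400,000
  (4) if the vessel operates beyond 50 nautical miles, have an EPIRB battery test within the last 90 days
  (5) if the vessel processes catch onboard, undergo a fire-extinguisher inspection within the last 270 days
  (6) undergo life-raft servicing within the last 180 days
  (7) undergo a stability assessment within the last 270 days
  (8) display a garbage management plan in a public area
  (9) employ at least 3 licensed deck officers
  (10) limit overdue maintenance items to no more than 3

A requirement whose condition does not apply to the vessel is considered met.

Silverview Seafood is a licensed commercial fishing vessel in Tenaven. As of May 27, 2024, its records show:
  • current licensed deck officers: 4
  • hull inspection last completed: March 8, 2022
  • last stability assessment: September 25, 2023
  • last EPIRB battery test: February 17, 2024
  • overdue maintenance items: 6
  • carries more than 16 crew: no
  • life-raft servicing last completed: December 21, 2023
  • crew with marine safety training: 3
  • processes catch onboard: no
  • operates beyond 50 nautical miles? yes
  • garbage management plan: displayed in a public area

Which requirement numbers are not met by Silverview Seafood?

1. crew with marine safety training 3 < 4 → not met
2. hull inspection 811 days ago vs limit 730 → not met
3. condition 'carries more than 16 crew' does not hold → requirement n/a → met
4. condition 'operates beyond 50 nautical miles' holds; EPIRB battery test 100 days ago vs limit 90 → not met
5. condition 'processes catch onboard' does not hold → requirement n/a → met
6. life-raft servicing 158 days ago vs limit 180 → met
7. stability assessment 245 days ago vs limit 270 → met
8. garbage management plan present → met
9. licensed deck officers 4 ≥ 3 → met
10. overdue maintenance items 6 > 3 → not met
Not met: 1, 2, 4, 10

1, 2, 4, 10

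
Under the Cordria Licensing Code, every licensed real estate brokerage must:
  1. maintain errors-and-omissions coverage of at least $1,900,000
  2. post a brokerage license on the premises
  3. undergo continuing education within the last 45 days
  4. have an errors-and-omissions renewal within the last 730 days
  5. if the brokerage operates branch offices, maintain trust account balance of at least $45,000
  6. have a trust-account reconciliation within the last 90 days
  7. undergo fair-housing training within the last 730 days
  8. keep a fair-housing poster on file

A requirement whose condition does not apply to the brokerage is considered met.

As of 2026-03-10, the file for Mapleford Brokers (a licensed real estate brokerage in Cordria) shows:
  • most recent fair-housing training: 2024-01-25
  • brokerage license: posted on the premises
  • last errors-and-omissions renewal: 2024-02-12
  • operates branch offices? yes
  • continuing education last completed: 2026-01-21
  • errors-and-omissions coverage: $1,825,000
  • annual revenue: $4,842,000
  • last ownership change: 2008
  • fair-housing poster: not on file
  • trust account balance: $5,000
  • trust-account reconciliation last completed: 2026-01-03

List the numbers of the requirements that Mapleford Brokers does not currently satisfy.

1, 3, 4, 5, 7, 8

1. errors-and-omissions coverage $1,825,000 < $1,900,000 → not met
2. brokerage license present → met
3. continuing education 48 days ago vs limit 45 → not met
4. errors-and-omissions renewal 757 days ago vs limit 730 → not met
5. condition 'operates branch offices' holds; trust account balance $5,000 < $45,000 → not met
6. trust-account reconciliation 66 days ago vs limit 90 → met
7. fair-housing training 775 days ago vs limit 730 → not met
8. fair-housing poster absent → not met
Not met: 1, 3, 4, 5, 7, 8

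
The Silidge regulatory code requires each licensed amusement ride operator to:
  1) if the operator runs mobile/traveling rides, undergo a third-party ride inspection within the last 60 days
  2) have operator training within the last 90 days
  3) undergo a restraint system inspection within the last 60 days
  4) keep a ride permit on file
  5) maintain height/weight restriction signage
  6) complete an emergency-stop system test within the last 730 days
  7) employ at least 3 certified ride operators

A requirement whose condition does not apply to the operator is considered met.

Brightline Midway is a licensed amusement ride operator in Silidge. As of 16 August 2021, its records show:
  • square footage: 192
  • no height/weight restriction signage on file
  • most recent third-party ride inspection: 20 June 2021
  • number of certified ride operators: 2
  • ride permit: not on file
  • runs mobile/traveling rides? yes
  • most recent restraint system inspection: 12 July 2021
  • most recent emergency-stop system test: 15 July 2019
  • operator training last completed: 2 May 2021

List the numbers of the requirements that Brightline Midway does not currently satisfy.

2, 4, 5, 6, 7

1. condition 'runs mobile/traveling rides' holds; third-party ride inspection 57 days ago vs limit 60 → met
2. operator training 106 days ago vs limit 90 → not met
3. restraint system inspection 35 days ago vs limit 60 → met
4. ride permit absent → not met
5. height/weight restriction signage absent → not met
6. emergency-stop system test 763 days ago vs limit 730 → not met
7. certified ride operators 2 < 3 → not met
Not met: 2, 4, 5, 6, 7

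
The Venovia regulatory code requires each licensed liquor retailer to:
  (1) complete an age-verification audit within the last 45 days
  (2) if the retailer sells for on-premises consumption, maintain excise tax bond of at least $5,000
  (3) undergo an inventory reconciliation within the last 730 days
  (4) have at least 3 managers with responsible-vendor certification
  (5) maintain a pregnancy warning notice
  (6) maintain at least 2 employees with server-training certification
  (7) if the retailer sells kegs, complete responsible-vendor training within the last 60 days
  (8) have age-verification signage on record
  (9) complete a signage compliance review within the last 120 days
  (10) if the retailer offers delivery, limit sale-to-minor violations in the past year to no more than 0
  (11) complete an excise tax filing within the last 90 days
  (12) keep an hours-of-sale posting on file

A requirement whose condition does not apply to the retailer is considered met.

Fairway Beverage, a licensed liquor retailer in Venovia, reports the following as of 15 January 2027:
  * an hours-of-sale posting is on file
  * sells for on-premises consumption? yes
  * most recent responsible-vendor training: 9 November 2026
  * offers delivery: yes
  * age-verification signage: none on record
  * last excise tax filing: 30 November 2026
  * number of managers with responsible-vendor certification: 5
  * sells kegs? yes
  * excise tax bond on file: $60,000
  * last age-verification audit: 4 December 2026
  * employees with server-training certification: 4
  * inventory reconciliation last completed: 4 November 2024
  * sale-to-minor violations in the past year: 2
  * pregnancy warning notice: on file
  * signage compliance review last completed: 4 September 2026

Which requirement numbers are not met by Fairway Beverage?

1. age-verification audit 42 days ago vs limit 45 → met
2. condition 'sells for on-premises consumption' holds; excise tax bond $60,000 ≥ $5,000 → met
3. inventory reconciliation 802 days ago vs limit 730 → not met
4. managers with responsible-vendor certification 5 ≥ 3 → met
5. pregnancy warning notice present → met
6. employees with server-training certification 4 ≥ 2 → met
7. condition 'sells kegs' holds; responsible-vendor training 67 days ago vs limit 60 → not met
8. age-verification signage absent → not met
9. signage compliance review 133 days ago vs limit 120 → not met
10. condition 'offers delivery' holds; sale-to-minor violations in the past year 2 > 0 → not met
11. excise tax filing 46 days ago vs limit 90 → met
12. hours-of-sale posting present → met
Not met: 3, 7, 8, 9, 10

3, 7, 8, 9, 10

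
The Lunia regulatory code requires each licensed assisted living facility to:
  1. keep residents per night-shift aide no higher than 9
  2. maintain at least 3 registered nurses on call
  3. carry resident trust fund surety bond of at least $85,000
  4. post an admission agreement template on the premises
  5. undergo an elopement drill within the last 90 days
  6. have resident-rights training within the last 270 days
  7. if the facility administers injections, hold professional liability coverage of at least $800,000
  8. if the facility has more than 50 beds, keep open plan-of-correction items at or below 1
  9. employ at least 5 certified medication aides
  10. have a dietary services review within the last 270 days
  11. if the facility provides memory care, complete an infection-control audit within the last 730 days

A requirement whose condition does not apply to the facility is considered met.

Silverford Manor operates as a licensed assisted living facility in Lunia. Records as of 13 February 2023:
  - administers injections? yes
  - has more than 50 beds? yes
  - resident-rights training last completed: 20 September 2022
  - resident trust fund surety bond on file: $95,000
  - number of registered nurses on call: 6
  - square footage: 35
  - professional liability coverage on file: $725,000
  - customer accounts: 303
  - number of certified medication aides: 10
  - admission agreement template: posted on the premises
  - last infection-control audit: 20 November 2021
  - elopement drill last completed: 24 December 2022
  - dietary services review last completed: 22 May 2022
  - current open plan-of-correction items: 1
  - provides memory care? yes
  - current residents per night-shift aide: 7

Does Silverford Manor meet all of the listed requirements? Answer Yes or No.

1. residents per night-shift aide 7 ≤ 9 → met
2. registered nurses on call 6 ≥ 3 → met
3. resident trust fund surety bond $95,000 ≥ $85,000 → met
4. admission agreement template present → met
5. elopement drill 51 days ago vs limit 90 → met
6. resident-rights training 146 days ago vs limit 270 → met
7. condition 'administers injections' holds; professional liability coverage $725,000 < $800,000 → not met
8. condition 'has more than 50 beds' holds; open plan-of-correction items 1 ≤ 1 → met
9. certified medication aides 10 ≥ 5 → met
10. dietary services review 267 days ago vs limit 270 → met
11. condition 'provides memory care' holds; infection-control audit 450 days ago vs limit 730 → met
Not met: 7

No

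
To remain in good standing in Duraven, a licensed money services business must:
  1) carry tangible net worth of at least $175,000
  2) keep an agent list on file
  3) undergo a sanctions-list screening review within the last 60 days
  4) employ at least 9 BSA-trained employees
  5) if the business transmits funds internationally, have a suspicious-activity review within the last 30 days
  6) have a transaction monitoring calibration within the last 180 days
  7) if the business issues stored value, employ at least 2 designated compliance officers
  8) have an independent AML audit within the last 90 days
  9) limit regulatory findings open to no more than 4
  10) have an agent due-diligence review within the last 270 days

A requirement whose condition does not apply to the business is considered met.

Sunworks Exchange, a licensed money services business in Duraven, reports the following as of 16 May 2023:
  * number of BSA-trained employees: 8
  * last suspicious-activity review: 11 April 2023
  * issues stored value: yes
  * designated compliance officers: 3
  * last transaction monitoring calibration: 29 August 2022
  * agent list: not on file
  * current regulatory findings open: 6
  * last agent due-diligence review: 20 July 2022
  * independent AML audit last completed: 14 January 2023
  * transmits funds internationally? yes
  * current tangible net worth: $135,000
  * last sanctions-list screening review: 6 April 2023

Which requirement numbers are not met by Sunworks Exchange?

1. tangible net worth $135,000 < $175,000 → not met
2. agent list absent → not met
3. sanctions-list screening review 40 days ago vs limit 60 → met
4. BSA-trained employees 8 < 9 → not met
5. condition 'transmits funds internationally' holds; suspicious-activity review 35 days ago vs limit 30 → not met
6. transaction monitoring calibration 260 days ago vs limit 180 → not met
7. condition 'issues stored value' holds; designated compliance officers 3 ≥ 2 → met
8. independent AML audit 122 days ago vs limit 90 → not met
9. regulatory findings open 6 > 4 → not met
10. agent due-diligence review 300 days ago vs limit 270 → not met
Not met: 1, 2, 4, 5, 6, 8, 9, 10

1, 2, 4, 5, 6, 8, 9, 10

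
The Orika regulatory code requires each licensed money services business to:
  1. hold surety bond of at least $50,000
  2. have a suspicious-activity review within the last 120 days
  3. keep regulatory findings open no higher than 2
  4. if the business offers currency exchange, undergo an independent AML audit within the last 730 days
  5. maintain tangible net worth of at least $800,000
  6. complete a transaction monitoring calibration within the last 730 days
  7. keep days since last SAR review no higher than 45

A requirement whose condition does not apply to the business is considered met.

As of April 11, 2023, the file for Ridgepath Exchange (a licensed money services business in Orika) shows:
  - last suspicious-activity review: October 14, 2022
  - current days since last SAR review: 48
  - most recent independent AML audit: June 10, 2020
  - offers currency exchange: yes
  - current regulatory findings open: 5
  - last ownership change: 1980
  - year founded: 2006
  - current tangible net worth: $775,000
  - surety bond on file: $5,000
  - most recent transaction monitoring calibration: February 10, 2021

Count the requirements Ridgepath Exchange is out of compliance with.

7

1. surety bond $5,000 < $50,000 → not met
2. suspicious-activity review 179 days ago vs limit 120 → not met
3. regulatory findings open 5 > 2 → not met
4. condition 'offers currency exchange' holds; independent AML audit 1035 days ago vs limit 730 → not met
5. tangible net worth $775,000 < $800,000 → not met
6. transaction monitoring calibration 790 days ago vs limit 730 → not met
7. days since last SAR review 48 > 45 → not met
Not met: 7 of 7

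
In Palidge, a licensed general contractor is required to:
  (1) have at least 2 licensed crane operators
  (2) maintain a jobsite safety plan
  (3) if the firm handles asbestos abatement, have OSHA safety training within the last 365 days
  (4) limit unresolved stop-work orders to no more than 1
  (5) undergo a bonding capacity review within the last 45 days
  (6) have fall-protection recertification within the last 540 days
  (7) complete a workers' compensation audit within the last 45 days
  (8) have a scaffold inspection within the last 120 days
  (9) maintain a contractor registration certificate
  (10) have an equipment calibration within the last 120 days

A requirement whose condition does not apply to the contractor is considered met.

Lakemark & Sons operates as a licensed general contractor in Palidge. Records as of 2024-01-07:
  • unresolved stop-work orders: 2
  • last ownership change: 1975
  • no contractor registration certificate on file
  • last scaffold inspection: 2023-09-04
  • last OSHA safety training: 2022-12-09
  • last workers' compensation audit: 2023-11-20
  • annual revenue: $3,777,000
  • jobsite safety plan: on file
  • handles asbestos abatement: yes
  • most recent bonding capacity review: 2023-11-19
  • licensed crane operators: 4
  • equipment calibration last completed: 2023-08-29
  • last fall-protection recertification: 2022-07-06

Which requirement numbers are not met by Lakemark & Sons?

1. licensed crane operators 4 ≥ 2 → met
2. jobsite safety plan present → met
3. condition 'handles asbestos abatement' holds; OSHA safety training 394 days ago vs limit 365 → not met
4. unresolved stop-work orders 2 > 1 → not met
5. bonding capacity review 49 days ago vs limit 45 → not met
6. fall-protection recertification 550 days ago vs limit 540 → not met
7. workers' compensation audit 48 days ago vs limit 45 → not met
8. scaffold inspection 125 days ago vs limit 120 → not met
9. contractor registration certificate absent → not met
10. equipment calibration 131 days ago vs limit 120 → not met
Not met: 3, 4, 5, 6, 7, 8, 9, 10

3, 4, 5, 6, 7, 8, 9, 10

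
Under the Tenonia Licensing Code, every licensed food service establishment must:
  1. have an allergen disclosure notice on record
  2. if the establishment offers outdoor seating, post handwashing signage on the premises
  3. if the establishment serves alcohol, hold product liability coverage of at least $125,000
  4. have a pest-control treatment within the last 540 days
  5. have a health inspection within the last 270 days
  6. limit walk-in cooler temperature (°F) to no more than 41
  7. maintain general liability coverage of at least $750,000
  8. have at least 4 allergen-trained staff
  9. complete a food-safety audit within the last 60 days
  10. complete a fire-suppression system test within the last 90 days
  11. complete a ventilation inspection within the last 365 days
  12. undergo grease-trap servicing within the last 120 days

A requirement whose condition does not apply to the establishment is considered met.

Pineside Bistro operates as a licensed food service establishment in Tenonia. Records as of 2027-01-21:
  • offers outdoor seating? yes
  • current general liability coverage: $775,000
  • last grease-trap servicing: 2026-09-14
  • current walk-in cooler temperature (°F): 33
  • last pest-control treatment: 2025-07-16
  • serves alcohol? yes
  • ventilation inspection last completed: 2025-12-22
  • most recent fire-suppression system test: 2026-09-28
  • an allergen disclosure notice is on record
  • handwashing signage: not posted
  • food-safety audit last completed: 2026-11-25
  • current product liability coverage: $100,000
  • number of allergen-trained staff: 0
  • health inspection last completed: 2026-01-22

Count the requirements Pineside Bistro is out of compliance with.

1. allergen disclosure notice present → met
2. condition 'offers outdoor seating' holds; handwashing signage absent → not met
3. condition 'serves alcohol' holds; product liability coverage $100,000 < $125,000 → not met
4. pest-control treatment 554 days ago vs limit 540 → not met
5. health inspection 364 days ago vs limit 270 → not met
6. walk-in cooler temperature (°F) 33 ≤ 41 → met
7. general liability coverage $775,000 ≥ $750,000 → met
8. allergen-trained staff 0 < 4 → not met
9. food-safety audit 57 days ago vs limit 60 → met
10. fire-suppression system test 115 days ago vs limit 90 → not met
11. ventilation inspection 395 days ago vs limit 365 → not met
12. grease-trap servicing 129 days ago vs limit 120 → not met
Not met: 8 of 12

8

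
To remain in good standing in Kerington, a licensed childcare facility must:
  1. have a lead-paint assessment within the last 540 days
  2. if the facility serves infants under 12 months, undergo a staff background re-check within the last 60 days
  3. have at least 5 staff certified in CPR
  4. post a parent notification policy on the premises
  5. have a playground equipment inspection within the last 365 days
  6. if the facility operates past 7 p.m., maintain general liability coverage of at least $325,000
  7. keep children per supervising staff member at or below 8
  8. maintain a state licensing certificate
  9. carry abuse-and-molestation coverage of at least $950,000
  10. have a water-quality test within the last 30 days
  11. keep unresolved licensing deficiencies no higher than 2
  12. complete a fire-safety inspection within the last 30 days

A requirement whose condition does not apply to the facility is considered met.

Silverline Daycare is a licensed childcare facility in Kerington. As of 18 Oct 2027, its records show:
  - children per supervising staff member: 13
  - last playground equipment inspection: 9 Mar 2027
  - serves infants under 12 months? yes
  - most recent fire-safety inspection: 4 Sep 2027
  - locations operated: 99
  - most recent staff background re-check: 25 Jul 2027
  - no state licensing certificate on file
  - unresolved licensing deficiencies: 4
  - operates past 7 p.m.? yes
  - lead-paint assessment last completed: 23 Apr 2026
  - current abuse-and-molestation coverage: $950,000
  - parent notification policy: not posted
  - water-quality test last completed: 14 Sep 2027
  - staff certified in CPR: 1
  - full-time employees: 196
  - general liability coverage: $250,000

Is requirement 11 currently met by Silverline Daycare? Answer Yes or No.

11. unresolved licensing deficiencies 4 > 2 → not met

No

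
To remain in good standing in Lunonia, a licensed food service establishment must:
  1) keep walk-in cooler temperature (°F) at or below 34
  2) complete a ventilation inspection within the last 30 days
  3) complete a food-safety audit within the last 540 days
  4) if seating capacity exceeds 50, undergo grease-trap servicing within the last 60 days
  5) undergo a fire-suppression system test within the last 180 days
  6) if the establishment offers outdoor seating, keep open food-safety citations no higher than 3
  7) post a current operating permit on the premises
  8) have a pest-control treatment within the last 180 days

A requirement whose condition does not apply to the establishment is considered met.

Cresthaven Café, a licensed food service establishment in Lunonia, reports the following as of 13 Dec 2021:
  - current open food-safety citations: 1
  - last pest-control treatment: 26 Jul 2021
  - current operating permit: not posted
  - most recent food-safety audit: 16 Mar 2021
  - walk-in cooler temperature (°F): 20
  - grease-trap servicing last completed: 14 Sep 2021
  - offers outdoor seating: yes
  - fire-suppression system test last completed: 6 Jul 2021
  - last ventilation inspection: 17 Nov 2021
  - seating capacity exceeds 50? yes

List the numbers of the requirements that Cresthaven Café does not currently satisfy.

1. walk-in cooler temperature (°F) 20 ≤ 34 → met
2. ventilation inspection 26 days ago vs limit 30 → met
3. food-safety audit 272 days ago vs limit 540 → met
4. condition 'seating capacity exceeds 50' holds; grease-trap servicing 90 days ago vs limit 60 → not met
5. fire-suppression system test 160 days ago vs limit 180 → met
6. condition 'offers outdoor seating' holds; open food-safety citations 1 ≤ 3 → met
7. current operating permit absent → not met
8. pest-control treatment 140 days ago vs limit 180 → met
Not met: 4, 7

4, 7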